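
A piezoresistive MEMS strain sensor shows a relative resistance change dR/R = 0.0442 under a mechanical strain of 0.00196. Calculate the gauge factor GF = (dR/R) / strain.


Step 1: Identify values.
dR/R = 0.0442, strain = 0.00196
Step 2: GF = (dR/R) / strain = 0.0442 / 0.00196
GF = 22.6


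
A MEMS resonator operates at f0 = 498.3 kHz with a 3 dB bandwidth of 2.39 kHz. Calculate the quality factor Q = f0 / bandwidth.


Step 1: Q = f0 / bandwidth
Step 2: Q = 498.3 / 2.39
Q = 208.5


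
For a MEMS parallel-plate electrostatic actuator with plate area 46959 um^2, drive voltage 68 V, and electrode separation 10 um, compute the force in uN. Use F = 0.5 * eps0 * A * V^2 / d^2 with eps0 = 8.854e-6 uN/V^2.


Step 1: Identify parameters.
eps0 = 8.854e-6 uN/V^2, A = 46959 um^2, V = 68 V, d = 10 um
Step 2: Compute V^2 = 68^2 = 4624
Step 3: Compute d^2 = 10^2 = 100
Step 4: F = 0.5 * 8.854e-6 * 46959 * 4624 / 100
F = 9.613 uN


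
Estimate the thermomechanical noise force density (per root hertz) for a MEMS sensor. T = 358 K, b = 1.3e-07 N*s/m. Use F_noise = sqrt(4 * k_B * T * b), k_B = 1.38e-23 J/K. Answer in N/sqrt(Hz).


Step 1: Compute 4 * k_B * T * b
= 4 * 1.38e-23 * 358 * 1.3e-07
= 2.5690e-27 N^2/Hz
Step 2: F_noise = sqrt(2.5690e-27)
F_noise = 5.07e-14 N/sqrt(Hz)


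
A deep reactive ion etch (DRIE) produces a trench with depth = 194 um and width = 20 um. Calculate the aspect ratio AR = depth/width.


Step 1: AR = depth / width
Step 2: AR = 194 / 20
AR = 9.7


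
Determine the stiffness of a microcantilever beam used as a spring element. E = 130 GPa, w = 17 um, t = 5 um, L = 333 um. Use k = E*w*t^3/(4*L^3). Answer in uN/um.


Step 1: Convert E to consistent units (1 GPa = 1000 uN/um^2).
E = 130 GPa = 130000 uN/um^2
Step 2: Compute t^3 = 5^3 = 125
Step 3: Compute L^3 = 333^3 = 36926037
Step 4: k = 130000 * 17 * 125 / (4 * 36926037)
k = 1.8703 uN/um


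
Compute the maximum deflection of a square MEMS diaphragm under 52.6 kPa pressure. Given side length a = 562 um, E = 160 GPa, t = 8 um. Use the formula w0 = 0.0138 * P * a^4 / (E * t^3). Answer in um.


Step 1: Convert pressure to compatible units (E is in GPa, so P in GPa).
P = 52.6 kPa = 52.6e-6 GPa
Step 2: Compute numerator: 0.0138 * P * a^4.
a^4 = 562^4 = 99757432336
numerator = 0.0138 * 52.6e-6 * 99757432336 = 7.24119e+04
Step 3: Compute denominator: E * t^3 = 160 * 8^3 = 81920
Step 4: w0 = numerator / denominator = 7.24119e+04 / 81920 = 0.8839 um


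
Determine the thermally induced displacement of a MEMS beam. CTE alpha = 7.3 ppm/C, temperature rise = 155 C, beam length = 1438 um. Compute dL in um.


Step 1: Convert CTE: alpha = 7.3 ppm/C = 7.3e-6 /C
Step 2: dL = 7.3e-6 * 155 * 1438
dL = 1.6271 um


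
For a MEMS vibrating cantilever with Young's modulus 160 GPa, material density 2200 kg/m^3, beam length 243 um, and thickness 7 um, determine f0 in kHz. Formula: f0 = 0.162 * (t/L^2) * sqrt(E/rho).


Step 1: Convert units to SI.
t_SI = 7e-6 m, L_SI = 243e-6 m
Step 2: Calculate sqrt(E/rho).
sqrt(160e9 / 2200) = 8528.03 m/s
Step 3: Compute f0.
f0 = 0.162 * 7e-6 / (243e-6)^2 * 8528.03 = 163775.6 Hz = 163.78 kHz


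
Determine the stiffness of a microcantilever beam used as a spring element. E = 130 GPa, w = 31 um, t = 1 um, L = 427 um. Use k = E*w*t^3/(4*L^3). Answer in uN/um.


Step 1: Convert E to consistent units (1 GPa = 1000 uN/um^2).
E = 130 GPa = 130000 uN/um^2
Step 2: Compute t^3 = 1^3 = 1
Step 3: Compute L^3 = 427^3 = 77854483
Step 4: k = 130000 * 31 * 1 / (4 * 77854483)
k = 0.0129 uN/um


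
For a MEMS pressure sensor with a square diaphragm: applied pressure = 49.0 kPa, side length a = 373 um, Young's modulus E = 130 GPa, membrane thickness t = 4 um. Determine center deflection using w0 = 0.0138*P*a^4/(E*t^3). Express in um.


Step 1: Convert pressure to compatible units (E is in GPa, so P in GPa).
P = 49.0 kPa = 49.0e-6 GPa
Step 2: Compute numerator: 0.0138 * P * a^4.
a^4 = 373^4 = 19356878641
numerator = 0.0138 * 49.0e-6 * 19356878641 = 1.308912e+04
Step 3: Compute denominator: E * t^3 = 130 * 4^3 = 8320
Step 4: w0 = numerator / denominator = 1.308912e+04 / 8320 = 1.5732 um


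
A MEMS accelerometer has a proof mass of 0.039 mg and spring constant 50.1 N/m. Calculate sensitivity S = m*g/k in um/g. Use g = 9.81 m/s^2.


Step 1: Convert mass: m = 0.039 mg = 3.90e-08 kg
Step 2: S = m * g / k = 3.90e-08 * 9.81 / 50.1
Step 3: S = 7.64e-09 m/g
Step 4: Convert to um/g: S = 0.008 um/g


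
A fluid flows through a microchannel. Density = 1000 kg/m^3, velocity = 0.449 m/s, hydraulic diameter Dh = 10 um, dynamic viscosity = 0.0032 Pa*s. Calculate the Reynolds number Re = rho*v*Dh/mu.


Step 1: Convert Dh to meters: Dh = 10e-6 m
Step 2: Re = rho * v * Dh / mu
Re = 1000 * 0.449 * 10e-6 / 0.0032
Re = 1.403


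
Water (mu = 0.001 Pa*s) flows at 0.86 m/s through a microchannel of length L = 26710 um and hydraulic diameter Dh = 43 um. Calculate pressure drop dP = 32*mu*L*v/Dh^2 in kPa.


Step 1: Convert to SI: L = 26710e-6 m, Dh = 43e-6 m
Step 2: dP = 32 * 0.001 * 26710e-6 * 0.86 / (43e-6)^2
Step 3: dP = 397544.19 Pa
Step 4: Convert to kPa: dP = 397.54 kPa


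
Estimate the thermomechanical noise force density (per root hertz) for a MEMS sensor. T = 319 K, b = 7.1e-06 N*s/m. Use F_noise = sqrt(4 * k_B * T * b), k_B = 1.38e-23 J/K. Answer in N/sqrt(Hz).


Step 1: Compute 4 * k_B * T * b
= 4 * 1.38e-23 * 319 * 7.1e-06
= 1.2502e-25 N^2/Hz
Step 2: F_noise = sqrt(1.2502e-25)
F_noise = 3.54e-13 N/sqrt(Hz)


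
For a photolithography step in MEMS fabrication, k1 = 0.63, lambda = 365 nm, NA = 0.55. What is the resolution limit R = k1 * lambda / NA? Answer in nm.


Step 1: Identify values: k1 = 0.63, lambda = 365 nm, NA = 0.55
Step 2: R = k1 * lambda / NA
R = 0.63 * 365 / 0.55
R = 418.1 nm


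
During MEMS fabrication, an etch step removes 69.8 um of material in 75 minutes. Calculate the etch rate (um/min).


Step 1: Etch rate = depth / time
Step 2: rate = 69.8 / 75
rate = 0.931 um/min


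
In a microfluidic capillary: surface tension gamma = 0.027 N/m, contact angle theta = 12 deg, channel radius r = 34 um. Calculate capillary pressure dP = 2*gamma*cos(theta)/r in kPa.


Step 1: cos(12 deg) = 0.9781
Step 2: Convert r to m: r = 34e-6 m
Step 3: dP = 2 * 0.027 * 0.9781 / 34e-6 = 1553.5 Pa
Step 4: Convert Pa to kPa (divide by 1000).
dP = 1.55 kPa


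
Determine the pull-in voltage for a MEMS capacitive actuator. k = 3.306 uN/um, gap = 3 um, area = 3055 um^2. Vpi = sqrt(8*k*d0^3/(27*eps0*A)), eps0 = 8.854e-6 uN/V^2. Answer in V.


Step 1: Compute numerator: 8 * k * d0^3 = 8 * 3.306 * 3^3 = 714.096
Step 2: Compute denominator: 27 * eps0 * A = 27 * 8.854e-6 * 3055 = 0.730322
Step 3: Vpi = sqrt(714.096 / 0.730322)
Vpi = 31.27 V


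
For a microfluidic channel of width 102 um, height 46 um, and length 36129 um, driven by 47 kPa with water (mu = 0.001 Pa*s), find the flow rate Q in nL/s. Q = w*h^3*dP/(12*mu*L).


Step 1: Convert all dimensions to SI (meters).
w = 102e-6 m, h = 46e-6 m, L = 36129e-6 m, dP = 47e3 Pa
Step 2: Q = w * h^3 * dP / (12 * mu * L)
Q = 102e-6 * (46e-6)^3 * 47e3 / (12 * 0.001 * 36129e-6) = 1.07630247e-09 m^3/s
Step 3: Convert Q from m^3/s to nL/s (1 m^3 = 1e12 nL, so multiply by 1e12).
Q = 1076.302 nL/s


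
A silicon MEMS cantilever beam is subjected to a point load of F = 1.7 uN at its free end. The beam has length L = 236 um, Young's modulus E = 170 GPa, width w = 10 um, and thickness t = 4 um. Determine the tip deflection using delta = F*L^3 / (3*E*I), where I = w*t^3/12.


Step 1: Calculate the second moment of area.
I = w * t^3 / 12 = 10 * 4^3 / 12 = 53.3333 um^4
Step 2: Convert E to consistent units (1 GPa = 1000 uN/um^2).
E = 170 GPa = 170000 uN/um^2
Step 3: Calculate tip deflection.
delta = F * L^3 / (3 * E * I)
delta = 1.7 * 236^3 / (3 * 170000 * 53.3333)
delta = 0.8215 um


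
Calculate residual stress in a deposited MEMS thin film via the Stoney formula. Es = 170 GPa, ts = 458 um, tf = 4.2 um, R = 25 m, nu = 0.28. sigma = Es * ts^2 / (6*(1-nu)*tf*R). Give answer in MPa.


Step 1: Compute numerator: Es * ts^2 = 170 * 458^2 = 35659880 (GPa*um^2)
Step 2: Compute denominator (R in um): 6*(1-nu)*tf*R = 6*0.72*4.2*25e6 = 453600000.0 (um^2)
Step 3: sigma (GPa) = 35659880 / 453600000.0 = 7.8615e-02 GPa
Step 4: Convert to MPa (x1000): sigma = 78.6 MPa


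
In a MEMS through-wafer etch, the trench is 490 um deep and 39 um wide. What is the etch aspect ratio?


Step 1: AR = depth / width
Step 2: AR = 490 / 39
AR = 12.6


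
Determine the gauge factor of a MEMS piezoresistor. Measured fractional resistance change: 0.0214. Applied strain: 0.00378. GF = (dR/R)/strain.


Step 1: Identify values.
dR/R = 0.0214, strain = 0.00378
Step 2: GF = (dR/R) / strain = 0.0214 / 0.00378
GF = 5.7


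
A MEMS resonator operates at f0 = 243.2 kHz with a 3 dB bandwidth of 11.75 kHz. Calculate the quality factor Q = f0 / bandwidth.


Step 1: Q = f0 / bandwidth
Step 2: Q = 243.2 / 11.75
Q = 20.7


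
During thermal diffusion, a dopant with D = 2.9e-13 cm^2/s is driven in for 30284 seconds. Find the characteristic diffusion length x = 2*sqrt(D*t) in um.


Step 1: Compute D*t = 2.9e-13 * 30284 = 8.78236e-09 cm^2
Step 2: sqrt(D*t) = 9.37142e-05 cm
Step 3: x = 2 * 9.37142e-05 cm = 1.874284e-04 cm
Step 4: Convert to um (1 cm = 1e4 um): x = 1.874 um


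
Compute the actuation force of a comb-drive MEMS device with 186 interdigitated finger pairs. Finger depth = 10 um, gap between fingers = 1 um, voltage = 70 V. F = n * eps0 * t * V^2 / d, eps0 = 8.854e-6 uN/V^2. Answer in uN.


Step 1: Parameters: n=186, eps0=8.854e-6 uN/V^2, t=10 um, V=70 V, d=1 um
Step 2: V^2 = 4900
Step 3: F = 186 * 8.854e-6 * 10 * 4900 / 1
F = 80.695 uN


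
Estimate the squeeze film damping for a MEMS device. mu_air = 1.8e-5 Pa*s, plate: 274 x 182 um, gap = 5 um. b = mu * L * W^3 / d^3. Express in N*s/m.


Step 1: Convert to SI.
L = 274e-6 m, W = 182e-6 m, d = 5e-6 m
Step 2: W^3 = (182e-6)^3 = 6.03e-12 m^3
Step 3: d^3 = (5e-6)^3 = 1.25e-16 m^3
Step 4: b = 1.8e-5 * 274e-6 * 6.03e-12 / 1.25e-16
b = 2.38e-04 N*s/m


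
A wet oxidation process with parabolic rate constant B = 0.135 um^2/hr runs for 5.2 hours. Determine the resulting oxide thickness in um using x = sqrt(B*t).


Step 1: Compute B*t = 0.135 * 5.2 = 0.702
Step 2: x = sqrt(0.702)
x = 0.838 um


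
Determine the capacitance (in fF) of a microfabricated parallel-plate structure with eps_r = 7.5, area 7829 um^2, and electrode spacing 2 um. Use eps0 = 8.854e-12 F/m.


Step 1: Convert area to m^2: A = 7829e-12 m^2
Step 2: Convert gap to m: d = 2e-6 m
Step 3: C = eps0 * eps_r * A / d
C = 8.854e-12 * 7.5 * 7829e-12 / 2e-6
Step 4: Convert to fF (multiply by 1e15).
C = 259.94 fF


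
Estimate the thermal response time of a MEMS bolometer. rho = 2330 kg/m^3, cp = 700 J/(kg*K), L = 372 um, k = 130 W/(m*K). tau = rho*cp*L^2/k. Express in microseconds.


Step 1: Convert L to m: L = 372e-6 m
Step 2: L^2 = (372e-6)^2 = 1.38384e-07 m^2
Step 3: tau = 2330 * 700 * 1.38384e-07 / 130 = 1.73618695e-03 s
Step 4: Convert to microseconds (multiply by 1e6).
tau = 1736.187 us


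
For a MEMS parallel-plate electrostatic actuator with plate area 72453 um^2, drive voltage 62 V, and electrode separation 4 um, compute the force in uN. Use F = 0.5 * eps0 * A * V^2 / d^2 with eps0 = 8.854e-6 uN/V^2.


Step 1: Identify parameters.
eps0 = 8.854e-6 uN/V^2, A = 72453 um^2, V = 62 V, d = 4 um
Step 2: Compute V^2 = 62^2 = 3844
Step 3: Compute d^2 = 4^2 = 16
Step 4: F = 0.5 * 8.854e-6 * 72453 * 3844 / 16
F = 77.06 uN


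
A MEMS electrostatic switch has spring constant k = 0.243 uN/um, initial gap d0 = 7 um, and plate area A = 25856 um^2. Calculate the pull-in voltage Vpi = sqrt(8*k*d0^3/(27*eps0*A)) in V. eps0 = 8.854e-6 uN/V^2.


Step 1: Compute numerator: 8 * k * d0^3 = 8 * 0.243 * 7^3 = 666.792
Step 2: Compute denominator: 27 * eps0 * A = 27 * 8.854e-6 * 25856 = 6.181084
Step 3: Vpi = sqrt(666.792 / 6.181084)
Vpi = 10.39 V


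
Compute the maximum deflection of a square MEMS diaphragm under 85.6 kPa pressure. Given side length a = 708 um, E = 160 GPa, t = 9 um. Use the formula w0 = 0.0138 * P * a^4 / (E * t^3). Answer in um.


Step 1: Convert pressure to compatible units (E is in GPa, so P in GPa).
P = 85.6 kPa = 85.6e-6 GPa
Step 2: Compute numerator: 0.0138 * P * a^4.
a^4 = 708^4 = 251265597696
numerator = 0.0138 * 85.6e-6 * 251265597696 = 2.96815e+05
Step 3: Compute denominator: E * t^3 = 160 * 9^3 = 116640
Step 4: w0 = numerator / denominator = 2.96815e+05 / 116640 = 2.5447 um


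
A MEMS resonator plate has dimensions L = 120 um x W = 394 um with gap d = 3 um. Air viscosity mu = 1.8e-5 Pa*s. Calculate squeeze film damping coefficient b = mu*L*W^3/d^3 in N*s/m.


Step 1: Convert to SI.
L = 120e-6 m, W = 394e-6 m, d = 3e-6 m
Step 2: W^3 = (394e-6)^3 = 6.12e-11 m^3
Step 3: d^3 = (3e-6)^3 = 2.70e-17 m^3
Step 4: b = 1.8e-5 * 120e-6 * 6.12e-11 / 2.70e-17
b = 4.89e-03 N*s/m


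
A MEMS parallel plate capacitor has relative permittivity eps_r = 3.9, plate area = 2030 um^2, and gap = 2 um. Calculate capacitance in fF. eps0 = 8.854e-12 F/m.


Step 1: Convert area to m^2: A = 2030e-12 m^2
Step 2: Convert gap to m: d = 2e-6 m
Step 3: C = eps0 * eps_r * A / d
C = 8.854e-12 * 3.9 * 2030e-12 / 2e-6
Step 4: Convert to fF (multiply by 1e15).
C = 35.05 fF


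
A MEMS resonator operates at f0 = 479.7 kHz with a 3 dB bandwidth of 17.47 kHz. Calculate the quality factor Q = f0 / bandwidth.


Step 1: Q = f0 / bandwidth
Step 2: Q = 479.7 / 17.47
Q = 27.5


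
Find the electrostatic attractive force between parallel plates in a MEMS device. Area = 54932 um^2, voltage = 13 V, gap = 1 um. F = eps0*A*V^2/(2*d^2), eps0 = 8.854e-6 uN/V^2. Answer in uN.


Step 1: Identify parameters.
eps0 = 8.854e-6 uN/V^2, A = 54932 um^2, V = 13 V, d = 1 um
Step 2: Compute V^2 = 13^2 = 169
Step 3: Compute d^2 = 1^2 = 1
Step 4: F = 0.5 * 8.854e-6 * 54932 * 169 / 1
F = 41.098 uN


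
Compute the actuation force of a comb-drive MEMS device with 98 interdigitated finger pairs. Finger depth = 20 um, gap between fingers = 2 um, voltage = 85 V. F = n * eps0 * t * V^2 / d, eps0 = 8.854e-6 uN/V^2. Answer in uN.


Step 1: Parameters: n=98, eps0=8.854e-6 uN/V^2, t=20 um, V=85 V, d=2 um
Step 2: V^2 = 7225
Step 3: F = 98 * 8.854e-6 * 20 * 7225 / 2
F = 62.691 uN


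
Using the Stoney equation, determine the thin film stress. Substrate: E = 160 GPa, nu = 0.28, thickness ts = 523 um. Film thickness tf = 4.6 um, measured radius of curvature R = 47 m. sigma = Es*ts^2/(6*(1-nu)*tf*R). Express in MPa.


Step 1: Compute numerator: Es * ts^2 = 160 * 523^2 = 43764640 (GPa*um^2)
Step 2: Compute denominator (R in um): 6*(1-nu)*tf*R = 6*0.72*4.6*47e6 = 933984000.0 (um^2)
Step 3: sigma (GPa) = 43764640 / 933984000.0 = 4.6858e-02 GPa
Step 4: Convert to MPa (x1000): sigma = 46.9 MPa


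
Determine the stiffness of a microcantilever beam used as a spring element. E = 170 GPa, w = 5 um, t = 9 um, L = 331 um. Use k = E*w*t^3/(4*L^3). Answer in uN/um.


Step 1: Convert E to consistent units (1 GPa = 1000 uN/um^2).
E = 170 GPa = 170000 uN/um^2
Step 2: Compute t^3 = 9^3 = 729
Step 3: Compute L^3 = 331^3 = 36264691
Step 4: k = 170000 * 5 * 729 / (4 * 36264691)
k = 4.2717 uN/um


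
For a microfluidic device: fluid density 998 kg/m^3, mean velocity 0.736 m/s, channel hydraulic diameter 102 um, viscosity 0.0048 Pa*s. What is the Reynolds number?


Step 1: Convert Dh to meters: Dh = 102e-6 m
Step 2: Re = rho * v * Dh / mu
Re = 998 * 0.736 * 102e-6 / 0.0048
Re = 15.609


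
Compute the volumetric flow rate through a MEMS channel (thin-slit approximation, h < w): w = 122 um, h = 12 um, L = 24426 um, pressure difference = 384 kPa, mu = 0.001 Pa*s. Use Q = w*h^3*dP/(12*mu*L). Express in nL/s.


Step 1: Convert all dimensions to SI (meters).
w = 122e-6 m, h = 12e-6 m, L = 24426e-6 m, dP = 384e3 Pa
Step 2: Q = w * h^3 * dP / (12 * mu * L)
Q = 122e-6 * (12e-6)^3 * 384e3 / (12 * 0.001 * 24426e-6) = 2.761857e-10 m^3/s
Step 3: Convert Q from m^3/s to nL/s (1 m^3 = 1e12 nL, so multiply by 1e12).
Q = 276.186 nL/s


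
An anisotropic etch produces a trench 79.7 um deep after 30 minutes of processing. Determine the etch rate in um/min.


Step 1: Etch rate = depth / time
Step 2: rate = 79.7 / 30
rate = 2.657 um/min


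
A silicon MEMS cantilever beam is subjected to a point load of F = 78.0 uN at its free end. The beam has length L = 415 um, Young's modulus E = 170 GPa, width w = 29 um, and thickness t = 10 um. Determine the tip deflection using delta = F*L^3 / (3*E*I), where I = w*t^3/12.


Step 1: Calculate the second moment of area.
I = w * t^3 / 12 = 29 * 10^3 / 12 = 2416.6667 um^4
Step 2: Convert E to consistent units (1 GPa = 1000 uN/um^2).
E = 170 GPa = 170000 uN/um^2
Step 3: Calculate tip deflection.
delta = F * L^3 / (3 * E * I)
delta = 78.0 * 415^3 / (3 * 170000 * 2416.6667)
delta = 4.5233 um


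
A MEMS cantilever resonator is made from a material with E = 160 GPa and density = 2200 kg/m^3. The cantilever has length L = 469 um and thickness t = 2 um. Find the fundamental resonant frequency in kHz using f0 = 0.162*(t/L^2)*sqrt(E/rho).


Step 1: Convert units to SI.
t_SI = 2e-6 m, L_SI = 469e-6 m
Step 2: Calculate sqrt(E/rho).
sqrt(160e9 / 2200) = 8528.03 m/s
Step 3: Compute f0.
f0 = 0.162 * 2e-6 / (469e-6)^2 * 8528.03 = 12561.7 Hz = 12.56 kHz


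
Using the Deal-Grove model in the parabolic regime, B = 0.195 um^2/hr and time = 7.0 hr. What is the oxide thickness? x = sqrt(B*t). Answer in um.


Step 1: Compute B*t = 0.195 * 7.0 = 1.365
Step 2: x = sqrt(1.365)
x = 1.168 um


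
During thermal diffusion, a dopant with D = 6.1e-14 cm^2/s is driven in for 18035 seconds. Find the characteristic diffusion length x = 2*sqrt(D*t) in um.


Step 1: Compute D*t = 6.1e-14 * 18035 = 1.100135e-09 cm^2
Step 2: sqrt(D*t) = 3.3168e-05 cm
Step 3: x = 2 * 3.3168e-05 cm = 6.6336e-05 cm
Step 4: Convert to um (1 cm = 1e4 um): x = 0.663 um


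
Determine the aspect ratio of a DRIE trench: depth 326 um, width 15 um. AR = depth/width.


Step 1: AR = depth / width
Step 2: AR = 326 / 15
AR = 21.7


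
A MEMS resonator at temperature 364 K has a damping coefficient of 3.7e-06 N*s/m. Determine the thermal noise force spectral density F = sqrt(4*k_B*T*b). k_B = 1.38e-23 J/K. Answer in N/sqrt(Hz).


Step 1: Compute 4 * k_B * T * b
= 4 * 1.38e-23 * 364 * 3.7e-06
= 7.4343e-26 N^2/Hz
Step 2: F_noise = sqrt(7.4343e-26)
F_noise = 2.73e-13 N/sqrt(Hz)


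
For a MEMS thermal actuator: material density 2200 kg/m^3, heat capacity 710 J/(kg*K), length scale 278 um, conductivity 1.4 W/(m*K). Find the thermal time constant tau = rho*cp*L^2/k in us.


Step 1: Convert L to m: L = 278e-6 m
Step 2: L^2 = (278e-6)^2 = 7.7284e-08 m^2
Step 3: tau = 2200 * 710 * 7.7284e-08 / 1.4 = 8.622686286e-02 s
Step 4: Convert to microseconds (multiply by 1e6).
tau = 86226.863 us


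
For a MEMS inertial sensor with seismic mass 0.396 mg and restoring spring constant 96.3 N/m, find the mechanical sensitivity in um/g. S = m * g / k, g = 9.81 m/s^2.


Step 1: Convert mass: m = 0.396 mg = 3.96e-07 kg
Step 2: S = m * g / k = 3.96e-07 * 9.81 / 96.3
Step 3: S = 4.03e-08 m/g
Step 4: Convert to um/g: S = 0.04 um/g


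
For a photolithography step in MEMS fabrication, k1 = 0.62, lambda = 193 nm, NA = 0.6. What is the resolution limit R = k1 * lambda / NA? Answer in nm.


Step 1: Identify values: k1 = 0.62, lambda = 193 nm, NA = 0.6
Step 2: R = k1 * lambda / NA
R = 0.62 * 193 / 0.6
R = 199.4 nm


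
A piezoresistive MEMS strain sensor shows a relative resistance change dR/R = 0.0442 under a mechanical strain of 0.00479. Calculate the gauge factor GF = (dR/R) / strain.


Step 1: Identify values.
dR/R = 0.0442, strain = 0.00479
Step 2: GF = (dR/R) / strain = 0.0442 / 0.00479
GF = 9.2


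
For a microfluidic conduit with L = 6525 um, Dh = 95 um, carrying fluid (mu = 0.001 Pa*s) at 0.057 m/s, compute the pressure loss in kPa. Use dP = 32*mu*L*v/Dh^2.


Step 1: Convert to SI: L = 6525e-6 m, Dh = 95e-6 m
Step 2: dP = 32 * 0.001 * 6525e-6 * 0.057 / (95e-6)^2
Step 3: dP = 1318.74 Pa
Step 4: Convert to kPa: dP = 1.32 kPa


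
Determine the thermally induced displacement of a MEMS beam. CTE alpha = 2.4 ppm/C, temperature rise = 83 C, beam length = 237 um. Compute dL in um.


Step 1: Convert CTE: alpha = 2.4 ppm/C = 2.4e-6 /C
Step 2: dL = 2.4e-6 * 83 * 237
dL = 0.0472 um


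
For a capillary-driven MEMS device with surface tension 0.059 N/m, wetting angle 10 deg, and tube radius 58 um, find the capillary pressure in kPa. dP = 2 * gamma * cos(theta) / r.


Step 1: cos(10 deg) = 0.9848
Step 2: Convert r to m: r = 58e-6 m
Step 3: dP = 2 * 0.059 * 0.9848 / 58e-6 = 2003.6 Pa
Step 4: Convert Pa to kPa (divide by 1000).
dP = 2.0 kPa


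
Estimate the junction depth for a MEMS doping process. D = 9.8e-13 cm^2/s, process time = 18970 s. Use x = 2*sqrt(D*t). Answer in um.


Step 1: Compute D*t = 9.8e-13 * 18970 = 1.85906e-08 cm^2
Step 2: sqrt(D*t) = 1.36347e-04 cm
Step 3: x = 2 * 1.36347e-04 cm = 2.72694e-04 cm
Step 4: Convert to um (1 cm = 1e4 um): x = 2.727 um


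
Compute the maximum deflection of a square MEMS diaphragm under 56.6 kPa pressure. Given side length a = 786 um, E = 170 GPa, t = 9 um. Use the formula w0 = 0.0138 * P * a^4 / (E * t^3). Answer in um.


Step 1: Convert pressure to compatible units (E is in GPa, so P in GPa).
P = 56.6 kPa = 56.6e-6 GPa
Step 2: Compute numerator: 0.0138 * P * a^4.
a^4 = 786^4 = 381671897616
numerator = 0.0138 * 56.6e-6 * 381671897616 = 2.981163e+05
Step 3: Compute denominator: E * t^3 = 170 * 9^3 = 123930
Step 4: w0 = numerator / denominator = 2.981163e+05 / 123930 = 2.4055 um


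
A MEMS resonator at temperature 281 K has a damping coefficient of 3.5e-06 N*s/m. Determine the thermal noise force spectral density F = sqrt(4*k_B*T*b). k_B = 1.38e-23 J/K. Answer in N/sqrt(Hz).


Step 1: Compute 4 * k_B * T * b
= 4 * 1.38e-23 * 281 * 3.5e-06
= 5.4289e-26 N^2/Hz
Step 2: F_noise = sqrt(5.4289e-26)
F_noise = 2.33e-13 N/sqrt(Hz)


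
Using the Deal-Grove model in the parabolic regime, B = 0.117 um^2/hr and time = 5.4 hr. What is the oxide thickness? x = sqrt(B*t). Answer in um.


Step 1: Compute B*t = 0.117 * 5.4 = 0.6318
Step 2: x = sqrt(0.6318)
x = 0.795 um


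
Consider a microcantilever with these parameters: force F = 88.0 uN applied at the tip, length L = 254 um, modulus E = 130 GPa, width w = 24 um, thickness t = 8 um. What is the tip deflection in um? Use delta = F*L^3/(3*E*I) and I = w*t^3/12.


Step 1: Calculate the second moment of area.
I = w * t^3 / 12 = 24 * 8^3 / 12 = 1024.0 um^4
Step 2: Convert E to consistent units (1 GPa = 1000 uN/um^2).
E = 130 GPa = 130000 uN/um^2
Step 3: Calculate tip deflection.
delta = F * L^3 / (3 * E * I)
delta = 88.0 * 254^3 / (3 * 130000 * 1024.0)
delta = 3.6109 um


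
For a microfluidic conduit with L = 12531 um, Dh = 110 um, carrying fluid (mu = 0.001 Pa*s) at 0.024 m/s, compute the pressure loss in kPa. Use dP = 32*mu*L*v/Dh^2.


Step 1: Convert to SI: L = 12531e-6 m, Dh = 110e-6 m
Step 2: dP = 32 * 0.001 * 12531e-6 * 0.024 / (110e-6)^2
Step 3: dP = 795.36 Pa
Step 4: Convert to kPa: dP = 0.8 kPa


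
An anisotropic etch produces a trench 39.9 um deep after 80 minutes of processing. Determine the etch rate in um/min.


Step 1: Etch rate = depth / time
Step 2: rate = 39.9 / 80
rate = 0.499 um/min


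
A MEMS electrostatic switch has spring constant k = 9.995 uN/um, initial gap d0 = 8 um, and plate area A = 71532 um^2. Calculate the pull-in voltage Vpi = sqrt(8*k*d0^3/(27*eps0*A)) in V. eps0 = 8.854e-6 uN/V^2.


Step 1: Compute numerator: 8 * k * d0^3 = 8 * 9.995 * 8^3 = 40939.52
Step 2: Compute denominator: 27 * eps0 * A = 27 * 8.854e-6 * 71532 = 17.100297
Step 3: Vpi = sqrt(40939.52 / 17.100297)
Vpi = 48.93 V


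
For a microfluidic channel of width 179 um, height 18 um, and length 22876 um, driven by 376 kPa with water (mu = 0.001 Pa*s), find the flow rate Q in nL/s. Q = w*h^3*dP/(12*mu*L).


Step 1: Convert all dimensions to SI (meters).
w = 179e-6 m, h = 18e-6 m, L = 22876e-6 m, dP = 376e3 Pa
Step 2: Q = w * h^3 * dP / (12 * mu * L)
Q = 179e-6 * (18e-6)^3 * 376e3 / (12 * 0.001 * 22876e-6) = 1.42987166e-09 m^3/s
Step 3: Convert Q from m^3/s to nL/s (1 m^3 = 1e12 nL, so multiply by 1e12).
Q = 1429.872 nL/s


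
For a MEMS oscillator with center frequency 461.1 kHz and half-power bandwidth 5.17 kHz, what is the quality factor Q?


Step 1: Q = f0 / bandwidth
Step 2: Q = 461.1 / 5.17
Q = 89.2


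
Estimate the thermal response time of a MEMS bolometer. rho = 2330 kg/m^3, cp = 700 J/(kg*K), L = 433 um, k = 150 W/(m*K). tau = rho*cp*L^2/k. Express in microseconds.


Step 1: Convert L to m: L = 433e-6 m
Step 2: L^2 = (433e-6)^2 = 1.87489e-07 m^2
Step 3: tau = 2330 * 700 * 1.87489e-07 / 150 = 2.0386304e-03 s
Step 4: Convert to microseconds (multiply by 1e6).
tau = 2038.63 us


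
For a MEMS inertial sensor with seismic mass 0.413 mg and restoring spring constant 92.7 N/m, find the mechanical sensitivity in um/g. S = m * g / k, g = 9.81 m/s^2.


Step 1: Convert mass: m = 0.413 mg = 4.13e-07 kg
Step 2: S = m * g / k = 4.13e-07 * 9.81 / 92.7
Step 3: S = 4.37e-08 m/g
Step 4: Convert to um/g: S = 0.044 um/g


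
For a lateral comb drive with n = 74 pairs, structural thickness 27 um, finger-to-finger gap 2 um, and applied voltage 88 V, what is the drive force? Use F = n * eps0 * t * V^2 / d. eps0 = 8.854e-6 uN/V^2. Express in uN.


Step 1: Parameters: n=74, eps0=8.854e-6 uN/V^2, t=27 um, V=88 V, d=2 um
Step 2: V^2 = 7744
Step 3: F = 74 * 8.854e-6 * 27 * 7744 / 2
F = 68.497 uN


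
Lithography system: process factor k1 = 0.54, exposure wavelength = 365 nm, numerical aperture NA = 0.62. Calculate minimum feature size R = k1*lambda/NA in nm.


Step 1: Identify values: k1 = 0.54, lambda = 365 nm, NA = 0.62
Step 2: R = k1 * lambda / NA
R = 0.54 * 365 / 0.62
R = 317.9 nm


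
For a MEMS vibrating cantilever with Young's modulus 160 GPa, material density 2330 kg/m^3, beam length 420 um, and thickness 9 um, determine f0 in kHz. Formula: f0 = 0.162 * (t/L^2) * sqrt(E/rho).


Step 1: Convert units to SI.
t_SI = 9e-6 m, L_SI = 420e-6 m
Step 2: Calculate sqrt(E/rho).
sqrt(160e9 / 2330) = 8286.71 m/s
Step 3: Compute f0.
f0 = 0.162 * 9e-6 / (420e-6)^2 * 8286.71 = 68492.2 Hz = 68.49 kHz


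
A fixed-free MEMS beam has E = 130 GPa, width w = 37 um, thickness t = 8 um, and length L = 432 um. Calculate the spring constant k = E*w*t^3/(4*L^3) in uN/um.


Step 1: Convert E to consistent units (1 GPa = 1000 uN/um^2).
E = 130 GPa = 130000 uN/um^2
Step 2: Compute t^3 = 8^3 = 512
Step 3: Compute L^3 = 432^3 = 80621568
Step 4: k = 130000 * 37 * 512 / (4 * 80621568)
k = 7.6367 uN/um


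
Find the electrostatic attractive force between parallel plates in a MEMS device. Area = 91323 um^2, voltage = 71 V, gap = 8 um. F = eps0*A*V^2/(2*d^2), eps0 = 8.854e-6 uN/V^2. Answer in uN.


Step 1: Identify parameters.
eps0 = 8.854e-6 uN/V^2, A = 91323 um^2, V = 71 V, d = 8 um
Step 2: Compute V^2 = 71^2 = 5041
Step 3: Compute d^2 = 8^2 = 64
Step 4: F = 0.5 * 8.854e-6 * 91323 * 5041 / 64
F = 31.844 uN


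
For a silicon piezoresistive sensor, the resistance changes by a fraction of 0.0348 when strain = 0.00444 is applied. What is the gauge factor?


Step 1: Identify values.
dR/R = 0.0348, strain = 0.00444
Step 2: GF = (dR/R) / strain = 0.0348 / 0.00444
GF = 7.8


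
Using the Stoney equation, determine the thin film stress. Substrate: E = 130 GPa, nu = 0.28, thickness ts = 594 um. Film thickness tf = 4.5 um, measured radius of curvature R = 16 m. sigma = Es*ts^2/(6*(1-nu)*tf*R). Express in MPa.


Step 1: Compute numerator: Es * ts^2 = 130 * 594^2 = 45868680 (GPa*um^2)
Step 2: Compute denominator (R in um): 6*(1-nu)*tf*R = 6*0.72*4.5*16e6 = 311040000.0 (um^2)
Step 3: sigma (GPa) = 45868680 / 311040000.0 = 1.47469e-01 GPa
Step 4: Convert to MPa (x1000): sigma = 147.5 MPa


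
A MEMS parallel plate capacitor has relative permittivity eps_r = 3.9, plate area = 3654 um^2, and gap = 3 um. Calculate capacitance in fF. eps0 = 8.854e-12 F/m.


Step 1: Convert area to m^2: A = 3654e-12 m^2
Step 2: Convert gap to m: d = 3e-6 m
Step 3: C = eps0 * eps_r * A / d
C = 8.854e-12 * 3.9 * 3654e-12 / 3e-6
Step 4: Convert to fF (multiply by 1e15).
C = 42.06 fF


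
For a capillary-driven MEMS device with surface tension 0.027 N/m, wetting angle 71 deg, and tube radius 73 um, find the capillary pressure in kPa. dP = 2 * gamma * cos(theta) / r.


Step 1: cos(71 deg) = 0.3256
Step 2: Convert r to m: r = 73e-6 m
Step 3: dP = 2 * 0.027 * 0.3256 / 73e-6 = 240.9 Pa
Step 4: Convert Pa to kPa (divide by 1000).
dP = 0.24 kPa


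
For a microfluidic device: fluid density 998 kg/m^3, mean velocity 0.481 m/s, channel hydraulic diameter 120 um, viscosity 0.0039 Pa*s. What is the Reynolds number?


Step 1: Convert Dh to meters: Dh = 120e-6 m
Step 2: Re = rho * v * Dh / mu
Re = 998 * 0.481 * 120e-6 / 0.0039
Re = 14.77


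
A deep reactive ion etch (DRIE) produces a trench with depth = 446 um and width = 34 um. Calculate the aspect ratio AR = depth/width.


Step 1: AR = depth / width
Step 2: AR = 446 / 34
AR = 13.1


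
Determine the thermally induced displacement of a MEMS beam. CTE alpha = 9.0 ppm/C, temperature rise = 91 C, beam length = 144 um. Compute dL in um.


Step 1: Convert CTE: alpha = 9.0 ppm/C = 9.0e-6 /C
Step 2: dL = 9.0e-6 * 91 * 144
dL = 0.1179 um


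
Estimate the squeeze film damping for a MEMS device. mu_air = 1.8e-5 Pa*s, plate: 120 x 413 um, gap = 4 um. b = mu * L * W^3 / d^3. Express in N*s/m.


Step 1: Convert to SI.
L = 120e-6 m, W = 413e-6 m, d = 4e-6 m
Step 2: W^3 = (413e-6)^3 = 7.04e-11 m^3
Step 3: d^3 = (4e-6)^3 = 6.40e-17 m^3
Step 4: b = 1.8e-5 * 120e-6 * 7.04e-11 / 6.40e-17
b = 2.38e-03 N*s/m


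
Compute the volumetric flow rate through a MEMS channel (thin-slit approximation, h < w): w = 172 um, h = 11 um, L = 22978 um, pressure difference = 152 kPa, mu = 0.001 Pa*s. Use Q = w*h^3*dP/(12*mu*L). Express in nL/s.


Step 1: Convert all dimensions to SI (meters).
w = 172e-6 m, h = 11e-6 m, L = 22978e-6 m, dP = 152e3 Pa
Step 2: Q = w * h^3 * dP / (12 * mu * L)
Q = 172e-6 * (11e-6)^3 * 152e3 / (12 * 0.001 * 22978e-6) = 1.2619921e-10 m^3/s
Step 3: Convert Q from m^3/s to nL/s (1 m^3 = 1e12 nL, so multiply by 1e12).
Q = 126.199 nL/s


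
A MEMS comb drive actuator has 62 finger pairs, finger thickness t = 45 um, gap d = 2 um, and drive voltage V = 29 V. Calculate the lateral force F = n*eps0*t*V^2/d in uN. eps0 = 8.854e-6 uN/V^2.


Step 1: Parameters: n=62, eps0=8.854e-6 uN/V^2, t=45 um, V=29 V, d=2 um
Step 2: V^2 = 841
Step 3: F = 62 * 8.854e-6 * 45 * 841 / 2
F = 10.387 uN


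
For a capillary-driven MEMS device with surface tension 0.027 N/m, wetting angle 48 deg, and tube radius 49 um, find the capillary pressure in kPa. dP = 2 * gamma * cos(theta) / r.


Step 1: cos(48 deg) = 0.6691
Step 2: Convert r to m: r = 49e-6 m
Step 3: dP = 2 * 0.027 * 0.6691 / 49e-6 = 737.4 Pa
Step 4: Convert Pa to kPa (divide by 1000).
dP = 0.74 kPa


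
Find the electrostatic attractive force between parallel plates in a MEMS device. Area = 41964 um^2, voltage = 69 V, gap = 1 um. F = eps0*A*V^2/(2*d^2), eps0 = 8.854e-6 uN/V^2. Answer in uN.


Step 1: Identify parameters.
eps0 = 8.854e-6 uN/V^2, A = 41964 um^2, V = 69 V, d = 1 um
Step 2: Compute V^2 = 69^2 = 4761
Step 3: Compute d^2 = 1^2 = 1
Step 4: F = 0.5 * 8.854e-6 * 41964 * 4761 / 1
F = 884.473 uN


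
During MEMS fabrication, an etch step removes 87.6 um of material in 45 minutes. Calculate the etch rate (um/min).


Step 1: Etch rate = depth / time
Step 2: rate = 87.6 / 45
rate = 1.947 um/min


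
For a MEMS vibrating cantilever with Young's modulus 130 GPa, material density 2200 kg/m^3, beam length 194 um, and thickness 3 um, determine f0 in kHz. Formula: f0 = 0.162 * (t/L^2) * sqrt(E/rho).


Step 1: Convert units to SI.
t_SI = 3e-6 m, L_SI = 194e-6 m
Step 2: Calculate sqrt(E/rho).
sqrt(130e9 / 2200) = 7687.06 m/s
Step 3: Compute f0.
f0 = 0.162 * 3e-6 / (194e-6)^2 * 7687.06 = 99264.3 Hz = 99.26 kHz


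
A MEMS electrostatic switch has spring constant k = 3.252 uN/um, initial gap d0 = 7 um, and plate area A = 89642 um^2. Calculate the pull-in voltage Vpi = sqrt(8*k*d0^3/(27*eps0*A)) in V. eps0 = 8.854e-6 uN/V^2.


Step 1: Compute numerator: 8 * k * d0^3 = 8 * 3.252 * 7^3 = 8923.488
Step 2: Compute denominator: 27 * eps0 * A = 27 * 8.854e-6 * 89642 = 21.429637
Step 3: Vpi = sqrt(8923.488 / 21.429637)
Vpi = 20.41 V


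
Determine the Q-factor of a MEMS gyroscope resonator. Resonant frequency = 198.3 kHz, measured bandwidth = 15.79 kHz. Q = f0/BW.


Step 1: Q = f0 / bandwidth
Step 2: Q = 198.3 / 15.79
Q = 12.6


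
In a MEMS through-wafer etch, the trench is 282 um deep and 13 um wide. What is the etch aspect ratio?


Step 1: AR = depth / width
Step 2: AR = 282 / 13
AR = 21.7


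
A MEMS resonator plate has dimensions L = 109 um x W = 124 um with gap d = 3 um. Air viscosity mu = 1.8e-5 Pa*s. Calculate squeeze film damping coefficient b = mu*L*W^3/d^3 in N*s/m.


Step 1: Convert to SI.
L = 109e-6 m, W = 124e-6 m, d = 3e-6 m
Step 2: W^3 = (124e-6)^3 = 1.91e-12 m^3
Step 3: d^3 = (3e-6)^3 = 2.70e-17 m^3
Step 4: b = 1.8e-5 * 109e-6 * 1.91e-12 / 2.70e-17
b = 1.39e-04 N*s/m


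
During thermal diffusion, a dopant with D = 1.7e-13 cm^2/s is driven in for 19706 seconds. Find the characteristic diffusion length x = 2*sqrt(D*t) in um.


Step 1: Compute D*t = 1.7e-13 * 19706 = 3.35002e-09 cm^2
Step 2: sqrt(D*t) = 5.78794e-05 cm
Step 3: x = 2 * 5.78794e-05 cm = 1.157588e-04 cm
Step 4: Convert to um (1 cm = 1e4 um): x = 1.158 um


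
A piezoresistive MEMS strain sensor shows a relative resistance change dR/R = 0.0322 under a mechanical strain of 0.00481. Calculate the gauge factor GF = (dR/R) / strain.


Step 1: Identify values.
dR/R = 0.0322, strain = 0.00481
Step 2: GF = (dR/R) / strain = 0.0322 / 0.00481
GF = 6.7


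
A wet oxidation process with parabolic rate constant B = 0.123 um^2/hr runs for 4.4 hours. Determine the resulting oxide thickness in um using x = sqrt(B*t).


Step 1: Compute B*t = 0.123 * 4.4 = 0.5412
Step 2: x = sqrt(0.5412)
x = 0.736 um


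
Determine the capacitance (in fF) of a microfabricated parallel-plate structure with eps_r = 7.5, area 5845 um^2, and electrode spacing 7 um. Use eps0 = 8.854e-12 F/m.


Step 1: Convert area to m^2: A = 5845e-12 m^2
Step 2: Convert gap to m: d = 7e-6 m
Step 3: C = eps0 * eps_r * A / d
C = 8.854e-12 * 7.5 * 5845e-12 / 7e-6
Step 4: Convert to fF (multiply by 1e15).
C = 55.45 fF


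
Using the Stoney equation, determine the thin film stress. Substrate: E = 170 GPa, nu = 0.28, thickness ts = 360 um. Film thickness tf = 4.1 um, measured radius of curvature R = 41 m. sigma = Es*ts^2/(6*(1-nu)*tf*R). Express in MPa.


Step 1: Compute numerator: Es * ts^2 = 170 * 360^2 = 22032000 (GPa*um^2)
Step 2: Compute denominator (R in um): 6*(1-nu)*tf*R = 6*0.72*4.1*41e6 = 726192000.0 (um^2)
Step 3: sigma (GPa) = 22032000 / 726192000.0 = 3.0339e-02 GPa
Step 4: Convert to MPa (x1000): sigma = 30.3 MPa


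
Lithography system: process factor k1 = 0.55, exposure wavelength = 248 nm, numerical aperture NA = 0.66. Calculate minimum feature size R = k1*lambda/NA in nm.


Step 1: Identify values: k1 = 0.55, lambda = 248 nm, NA = 0.66
Step 2: R = k1 * lambda / NA
R = 0.55 * 248 / 0.66
R = 206.7 nm


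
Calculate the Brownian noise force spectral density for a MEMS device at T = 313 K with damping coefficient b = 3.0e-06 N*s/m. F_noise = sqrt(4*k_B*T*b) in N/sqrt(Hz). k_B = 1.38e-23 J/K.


Step 1: Compute 4 * k_B * T * b
= 4 * 1.38e-23 * 313 * 3.0e-06
= 5.1833e-26 N^2/Hz
Step 2: F_noise = sqrt(5.1833e-26)
F_noise = 2.28e-13 N/sqrt(Hz)


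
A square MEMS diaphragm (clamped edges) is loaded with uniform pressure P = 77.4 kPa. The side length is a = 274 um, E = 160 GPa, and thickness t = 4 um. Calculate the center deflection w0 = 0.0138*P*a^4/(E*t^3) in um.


Step 1: Convert pressure to compatible units (E is in GPa, so P in GPa).
P = 77.4 kPa = 77.4e-6 GPa
Step 2: Compute numerator: 0.0138 * P * a^4.
a^4 = 274^4 = 5636405776
numerator = 0.0138 * 77.4e-6 * 5636405776 = 6.02036e+03
Step 3: Compute denominator: E * t^3 = 160 * 4^3 = 10240
Step 4: w0 = numerator / denominator = 6.02036e+03 / 10240 = 0.5879 um


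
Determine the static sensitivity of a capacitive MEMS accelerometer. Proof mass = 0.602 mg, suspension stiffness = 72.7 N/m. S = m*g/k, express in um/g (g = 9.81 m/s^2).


Step 1: Convert mass: m = 0.602 mg = 6.02e-07 kg
Step 2: S = m * g / k = 6.02e-07 * 9.81 / 72.7
Step 3: S = 8.12e-08 m/g
Step 4: Convert to um/g: S = 0.081 um/g


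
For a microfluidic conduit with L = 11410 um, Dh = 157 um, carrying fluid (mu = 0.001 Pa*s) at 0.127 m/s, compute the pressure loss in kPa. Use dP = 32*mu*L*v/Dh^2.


Step 1: Convert to SI: L = 11410e-6 m, Dh = 157e-6 m
Step 2: dP = 32 * 0.001 * 11410e-6 * 0.127 / (157e-6)^2
Step 3: dP = 1881.22 Pa
Step 4: Convert to kPa: dP = 1.88 kPa


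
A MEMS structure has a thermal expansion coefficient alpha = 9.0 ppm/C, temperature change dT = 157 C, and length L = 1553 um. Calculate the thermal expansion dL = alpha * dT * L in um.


Step 1: Convert CTE: alpha = 9.0 ppm/C = 9.0e-6 /C
Step 2: dL = 9.0e-6 * 157 * 1553
dL = 2.1944 um


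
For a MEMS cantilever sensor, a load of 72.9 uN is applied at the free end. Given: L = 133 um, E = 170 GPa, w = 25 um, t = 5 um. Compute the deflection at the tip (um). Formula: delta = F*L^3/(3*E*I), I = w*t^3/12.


Step 1: Calculate the second moment of area.
I = w * t^3 / 12 = 25 * 5^3 / 12 = 260.4167 um^4
Step 2: Convert E to consistent units (1 GPa = 1000 uN/um^2).
E = 170 GPa = 170000 uN/um^2
Step 3: Calculate tip deflection.
delta = F * L^3 / (3 * E * I)
delta = 72.9 * 133^3 / (3 * 170000 * 260.4167)
delta = 1.2913 um


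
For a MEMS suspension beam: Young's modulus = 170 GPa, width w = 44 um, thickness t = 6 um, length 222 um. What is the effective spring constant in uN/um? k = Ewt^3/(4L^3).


Step 1: Convert E to consistent units (1 GPa = 1000 uN/um^2).
E = 170 GPa = 170000 uN/um^2
Step 2: Compute t^3 = 6^3 = 216
Step 3: Compute L^3 = 222^3 = 10941048
Step 4: k = 170000 * 44 * 216 / (4 * 10941048)
k = 36.9179 uN/um


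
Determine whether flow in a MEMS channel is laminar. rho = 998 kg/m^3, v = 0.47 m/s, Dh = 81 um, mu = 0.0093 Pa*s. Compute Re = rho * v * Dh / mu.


Step 1: Convert Dh to meters: Dh = 81e-6 m
Step 2: Re = rho * v * Dh / mu
Re = 998 * 0.47 * 81e-6 / 0.0093
Re = 4.085
Since Re = 4.085 is below ~2300, the flow is laminar.


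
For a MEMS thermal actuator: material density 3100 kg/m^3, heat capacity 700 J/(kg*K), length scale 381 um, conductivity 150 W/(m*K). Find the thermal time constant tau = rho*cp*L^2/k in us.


Step 1: Convert L to m: L = 381e-6 m
Step 2: L^2 = (381e-6)^2 = 1.45161e-07 m^2
Step 3: tau = 3100 * 700 * 1.45161e-07 / 150 = 2.0999958e-03 s
Step 4: Convert to microseconds (multiply by 1e6).
tau = 2099.996 us


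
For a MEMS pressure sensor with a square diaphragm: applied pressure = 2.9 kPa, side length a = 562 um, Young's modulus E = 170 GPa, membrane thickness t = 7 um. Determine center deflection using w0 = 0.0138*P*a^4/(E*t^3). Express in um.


Step 1: Convert pressure to compatible units (E is in GPa, so P in GPa).
P = 2.9 kPa = 2.9e-6 GPa
Step 2: Compute numerator: 0.0138 * P * a^4.
a^4 = 562^4 = 99757432336
numerator = 0.0138 * 2.9e-6 * 99757432336 = 3.9923e+03
Step 3: Compute denominator: E * t^3 = 170 * 7^3 = 58310
Step 4: w0 = numerator / denominator = 3.9923e+03 / 58310 = 0.0685 um


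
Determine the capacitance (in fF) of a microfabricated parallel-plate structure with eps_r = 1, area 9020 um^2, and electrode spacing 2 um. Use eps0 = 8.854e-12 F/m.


Step 1: Convert area to m^2: A = 9020e-12 m^2
Step 2: Convert gap to m: d = 2e-6 m
Step 3: C = eps0 * eps_r * A / d
C = 8.854e-12 * 1 * 9020e-12 / 2e-6
Step 4: Convert to fF (multiply by 1e15).
C = 39.93 fF
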